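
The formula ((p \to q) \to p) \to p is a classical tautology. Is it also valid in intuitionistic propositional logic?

No

This is Peirce's law, which is not intuitionistically valid.
A Kripke countermodel: worlds w0, w1; order generated by w0 \le w1; atoms true at each world — w0:{}; w1:{p}.
w0 \nVdash ((p \to q) \to p) \to p: already at w0 itself, w0 \Vdash (p \to q) \to p but w0 \nVdash p.
w0 lacks atom p, so w0 \nVdash p.
So the root w0 does not force the formula.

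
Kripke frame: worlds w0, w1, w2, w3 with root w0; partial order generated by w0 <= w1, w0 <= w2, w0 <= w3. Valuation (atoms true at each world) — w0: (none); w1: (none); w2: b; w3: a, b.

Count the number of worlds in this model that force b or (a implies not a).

w0: does not force it — w0 does not force b or (a implies not a): neither disjunct is forced at w0.
w1: forces it.
w2: forces it.
w3: forces it.
Worlds forcing the formula: {w1, w2, w3}.

3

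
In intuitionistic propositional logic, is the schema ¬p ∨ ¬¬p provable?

This is the weak law of excluded middle, which is not intuitionistically valid.
A Kripke countermodel: worlds s0, s1, s2; order generated by s0 ≤ s1, s0 ≤ s2; atoms true at each world — s0:{}; s1:{p}; s2:{}.
s0 ⊮ ¬p ∨ ¬¬p: neither disjunct is forced at s0.
s0 ⊮ ¬p since s1 is accessible from s0 and s1 ⊩ p.
So the root s0 does not force the formula.

No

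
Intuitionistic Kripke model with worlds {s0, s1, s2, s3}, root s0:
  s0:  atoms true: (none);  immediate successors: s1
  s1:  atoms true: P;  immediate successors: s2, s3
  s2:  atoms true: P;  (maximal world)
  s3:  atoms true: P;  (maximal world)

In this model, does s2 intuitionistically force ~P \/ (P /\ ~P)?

s2 ||-/- ~P \/ (P /\ ~P): neither disjunct is forced at s2.
s2 ||-/- ~P since s2 is accessible from s2 and s2 ||- P.

No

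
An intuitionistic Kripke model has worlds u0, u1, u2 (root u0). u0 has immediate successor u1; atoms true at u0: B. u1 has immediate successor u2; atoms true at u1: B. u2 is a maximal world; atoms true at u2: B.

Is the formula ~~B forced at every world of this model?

u0 ||- ~~B: no world accessible from u0 forces ~B.
Since the root u0 forces ~~B and forcing is persistent (monotone upward), every world forces it.

Yes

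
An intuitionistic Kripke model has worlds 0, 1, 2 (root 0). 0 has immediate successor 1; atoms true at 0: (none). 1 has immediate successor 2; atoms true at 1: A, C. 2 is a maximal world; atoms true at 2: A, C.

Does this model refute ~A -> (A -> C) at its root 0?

0 ||- ~A -> (A -> C) vacuously: no world accessible from 0 forces the antecedent ~A.
So the root 0 forces ~A -> (A -> C); the model is not a countermodel.

No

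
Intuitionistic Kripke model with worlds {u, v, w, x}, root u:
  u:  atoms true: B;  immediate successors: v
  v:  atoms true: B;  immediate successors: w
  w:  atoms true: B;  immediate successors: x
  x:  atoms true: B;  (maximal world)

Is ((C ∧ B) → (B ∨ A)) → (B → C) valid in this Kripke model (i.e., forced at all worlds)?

Not every world: u ⊮ ((C ∧ B) → (B ∨ A)) → (B → C).
u ⊮ ((C ∧ B) → (B ∨ A)) → (B → C): already at u itself, u ⊩ (C ∧ B) → (B ∨ A) but u ⊮ B → C.
u ⊮ B → C: already at u itself, u ⊩ B but u ⊮ C.
u lacks atom C, so u ⊮ C.

No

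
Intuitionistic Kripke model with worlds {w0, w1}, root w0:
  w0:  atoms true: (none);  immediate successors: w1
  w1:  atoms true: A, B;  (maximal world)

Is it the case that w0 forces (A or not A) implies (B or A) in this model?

w0 forces (A or not A) implies (B or A): every world accessible from w0 that forces A or not A (namely w1) also forces B or A.

Yes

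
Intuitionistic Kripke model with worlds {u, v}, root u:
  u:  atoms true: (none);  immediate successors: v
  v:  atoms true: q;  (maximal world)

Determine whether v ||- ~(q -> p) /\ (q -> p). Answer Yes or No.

v ||-/- ~(q -> p) /\ (q -> p) since v fails q -> p.

No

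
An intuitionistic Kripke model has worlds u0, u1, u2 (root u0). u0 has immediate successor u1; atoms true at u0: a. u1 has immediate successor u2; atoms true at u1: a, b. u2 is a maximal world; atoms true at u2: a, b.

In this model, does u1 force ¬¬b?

u1 ⊩ ¬¬b: no world accessible from u1 forces ¬b.

Yes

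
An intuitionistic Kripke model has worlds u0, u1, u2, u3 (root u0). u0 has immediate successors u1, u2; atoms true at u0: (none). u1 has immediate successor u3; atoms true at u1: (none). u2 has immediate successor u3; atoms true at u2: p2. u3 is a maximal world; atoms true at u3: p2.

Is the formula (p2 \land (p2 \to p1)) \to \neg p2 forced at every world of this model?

Yes

u0 \Vdash (p2 \land (p2 \to p1)) \to \neg p2 vacuously: no world accessible from u0 forces the antecedent p2 \land (p2 \to p1).
Since the root u0 forces (p2 \land (p2 \to p1)) \to \neg p2 and forcing is persistent (monotone upward), every world forces it.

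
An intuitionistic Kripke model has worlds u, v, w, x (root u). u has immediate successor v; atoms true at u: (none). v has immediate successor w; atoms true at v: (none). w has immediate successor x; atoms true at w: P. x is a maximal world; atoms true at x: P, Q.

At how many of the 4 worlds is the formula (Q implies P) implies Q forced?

u: does not force it — u does not force (Q implies P) implies Q: already at u itself, u forces Q implies P but u does not force Q.
v: does not force it — v does not force (Q implies P) implies Q: already at v itself, v forces Q implies P but v does not force Q.
w: does not force it — w does not force (Q implies P) implies Q: already at w itself, w forces Q implies P but w does not force Q.
x: forces it.
Worlds forcing the formula: {x}.

1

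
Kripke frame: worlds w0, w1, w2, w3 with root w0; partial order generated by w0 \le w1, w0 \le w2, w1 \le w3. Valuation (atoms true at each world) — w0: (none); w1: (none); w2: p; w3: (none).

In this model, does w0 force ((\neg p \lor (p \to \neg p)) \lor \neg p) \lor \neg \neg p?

w0 \nVdash ((\neg p \lor (p \to \neg p)) \lor \neg p) \lor \neg \neg p: neither disjunct is forced at w0.
w0 \nVdash (\neg p \lor (p \to \neg p)) \lor \neg p: neither disjunct is forced at w0.
w0 \nVdash \neg p \lor (p \to \neg p): neither disjunct is forced at w0.

No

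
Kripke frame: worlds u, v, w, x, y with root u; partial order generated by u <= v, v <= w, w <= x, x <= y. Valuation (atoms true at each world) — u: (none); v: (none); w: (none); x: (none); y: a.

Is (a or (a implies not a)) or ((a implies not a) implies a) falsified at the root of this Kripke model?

No

u forces (a or (a implies not a)) or ((a implies not a) implies a) via the disjunct (a implies not a) implies a.
So the root u forces (a or (a implies not a)) or ((a implies not a) implies a); the model is not a countermodel.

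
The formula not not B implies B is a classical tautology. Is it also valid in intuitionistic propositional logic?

This is double-negation elimination, which is not intuitionistically valid.
A Kripke countermodel: worlds a, b; order generated by a <= b; atoms true at each world — a:{}; b:{B}.
a does not force not not B implies B: already at a itself, a forces not not B but a does not force B.
a lacks atom B, so a does not force B.
So the root a does not force the formula.

No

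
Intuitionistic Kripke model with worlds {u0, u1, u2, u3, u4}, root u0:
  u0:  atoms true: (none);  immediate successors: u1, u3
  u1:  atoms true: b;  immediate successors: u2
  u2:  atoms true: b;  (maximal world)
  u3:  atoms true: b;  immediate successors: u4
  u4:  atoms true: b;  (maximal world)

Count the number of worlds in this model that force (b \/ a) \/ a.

4

u0: does not force it — u0 ||-/- (b \/ a) \/ a: neither disjunct is forced at u0.
u1: forces it.
u2: forces it.
u3: forces it.
u4: forces it.
Worlds forcing the formula: {u1, u2, u3, u4}.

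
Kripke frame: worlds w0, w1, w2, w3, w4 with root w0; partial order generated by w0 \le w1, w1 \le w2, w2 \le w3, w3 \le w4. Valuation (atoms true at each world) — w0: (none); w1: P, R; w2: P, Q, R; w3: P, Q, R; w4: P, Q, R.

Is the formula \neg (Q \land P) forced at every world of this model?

Not every world: w0 \nVdash \neg (Q \land P).
w0 \nVdash \neg (Q \land P) since w2 is accessible from w0 and w2 \Vdash Q \land P.
w2 \Vdash Q \land P since w2 forces both conjuncts.

No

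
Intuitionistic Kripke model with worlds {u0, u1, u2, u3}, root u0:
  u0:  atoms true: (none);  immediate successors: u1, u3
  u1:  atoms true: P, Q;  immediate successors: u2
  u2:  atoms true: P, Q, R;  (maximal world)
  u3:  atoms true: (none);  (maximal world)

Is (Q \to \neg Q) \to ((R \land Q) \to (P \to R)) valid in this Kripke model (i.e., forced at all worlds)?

u0 \Vdash (Q \to \neg Q) \to ((R \land Q) \to (P \to R)): every world accessible from u0 that forces Q \to \neg Q (namely u3) also forces (R \land Q) \to (P \to R).
Since the root u0 forces (Q \to \neg Q) \to ((R \land Q) \to (P \to R)) and forcing is persistent (monotone upward), every world forces it.

Yes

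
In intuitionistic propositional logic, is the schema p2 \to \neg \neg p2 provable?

Yes

This is double-negation introduction, which is intuitionistically derivable.
If a world forces p2 then every accessible world forces p2 (persistence), so none forces \neg p2; hence \neg \neg p2.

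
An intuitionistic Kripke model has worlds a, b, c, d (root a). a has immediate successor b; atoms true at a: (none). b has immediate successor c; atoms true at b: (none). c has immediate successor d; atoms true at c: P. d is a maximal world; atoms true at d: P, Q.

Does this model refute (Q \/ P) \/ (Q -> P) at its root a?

No

a ||- (Q \/ P) \/ (Q -> P) via the disjunct Q -> P.
So the root a forces (Q \/ P) \/ (Q -> P); the model is not a countermodel.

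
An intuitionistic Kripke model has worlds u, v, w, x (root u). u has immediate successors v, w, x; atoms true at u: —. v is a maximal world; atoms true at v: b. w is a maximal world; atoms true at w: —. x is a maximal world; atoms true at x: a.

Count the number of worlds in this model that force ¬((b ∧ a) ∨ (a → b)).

u: does not force it — u ⊮ ¬((b ∧ a) ∨ (a → b)) since v is accessible from u and v ⊩ (b ∧ a) ∨ (a → b).
v: does not force it — v ⊮ ¬((b ∧ a) ∨ (a → b)) since v is accessible from v and v ⊩ (b ∧ a) ∨ (a → b).
w: does not force it.
x: forces it.
Worlds forcing the formula: {x}.

1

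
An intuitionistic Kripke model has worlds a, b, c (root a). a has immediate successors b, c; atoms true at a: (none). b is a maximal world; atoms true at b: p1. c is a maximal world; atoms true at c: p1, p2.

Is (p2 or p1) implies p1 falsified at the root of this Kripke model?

a forces (p2 or p1) implies p1: every world accessible from a that forces p2 or p1 (namely b, c) also forces p1.
So the root a forces (p2 or p1) implies p1; the model is not a countermodel.

No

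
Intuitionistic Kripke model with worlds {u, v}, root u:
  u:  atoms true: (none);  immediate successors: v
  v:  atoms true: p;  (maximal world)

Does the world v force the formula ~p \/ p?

Yes

v ||- ~p \/ p via the disjunct p.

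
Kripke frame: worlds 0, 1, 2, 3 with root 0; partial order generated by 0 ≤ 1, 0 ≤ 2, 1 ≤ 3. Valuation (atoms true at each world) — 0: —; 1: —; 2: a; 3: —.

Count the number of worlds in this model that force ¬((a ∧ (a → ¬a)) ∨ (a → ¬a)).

1

0: does not force it — 0 ⊮ ¬((a ∧ (a → ¬a)) ∨ (a → ¬a)) since 1 is accessible from 0 and 1 ⊩ (a ∧ (a → ¬a)) ∨ (a → ¬a).
1: does not force it — 1 ⊮ ¬((a ∧ (a → ¬a)) ∨ (a → ¬a)) since 1 is accessible from 1 and 1 ⊩ (a ∧ (a → ¬a)) ∨ (a → ¬a).
2: forces it.
3: does not force it.
Worlds forcing the formula: {2}.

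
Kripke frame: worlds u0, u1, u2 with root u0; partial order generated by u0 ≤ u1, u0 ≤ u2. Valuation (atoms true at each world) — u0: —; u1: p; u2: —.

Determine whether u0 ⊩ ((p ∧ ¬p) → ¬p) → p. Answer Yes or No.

No

u0 ⊮ ((p ∧ ¬p) → ¬p) → p: already at u0 itself, u0 ⊩ (p ∧ ¬p) → ¬p but u0 ⊮ p.
u0 lacks atom p, so u0 ⊮ p.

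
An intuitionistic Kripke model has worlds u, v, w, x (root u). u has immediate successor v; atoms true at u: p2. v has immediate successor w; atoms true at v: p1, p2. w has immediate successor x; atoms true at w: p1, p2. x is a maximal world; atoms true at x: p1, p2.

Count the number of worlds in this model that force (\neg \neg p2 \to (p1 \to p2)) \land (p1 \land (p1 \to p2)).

u: does not force it — u \nVdash (\neg \neg p2 \to (p1 \to p2)) \land (p1 \land (p1 \to p2)) since u fails p1 \land (p1 \to p2).
v: forces it.
w: forces it.
x: forces it.
Worlds forcing the formula: {v, w, x}.

3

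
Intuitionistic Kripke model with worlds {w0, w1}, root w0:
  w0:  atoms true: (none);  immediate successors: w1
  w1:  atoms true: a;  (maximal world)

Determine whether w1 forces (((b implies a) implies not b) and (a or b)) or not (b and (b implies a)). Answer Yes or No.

Yes

w1 forces (((b implies a) implies not b) and (a or b)) or not (b and (b implies a)) via the disjunct ((b implies a) implies not b) and (a or b).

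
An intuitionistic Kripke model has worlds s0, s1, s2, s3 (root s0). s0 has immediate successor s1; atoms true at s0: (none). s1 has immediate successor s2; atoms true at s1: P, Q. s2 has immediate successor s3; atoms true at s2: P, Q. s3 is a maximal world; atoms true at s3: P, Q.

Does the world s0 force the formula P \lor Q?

No

s0 \nVdash P \lor Q: neither disjunct is forced at s0.
s0 lacks atom P, so s0 \nVdash P.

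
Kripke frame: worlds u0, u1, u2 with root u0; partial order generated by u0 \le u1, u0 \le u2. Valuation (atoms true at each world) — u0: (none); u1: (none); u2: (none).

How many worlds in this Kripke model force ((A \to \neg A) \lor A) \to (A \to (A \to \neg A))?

u0: forces it.
u1: forces it.
u2: forces it.
Worlds forcing the formula: {u0, u1, u2}.

3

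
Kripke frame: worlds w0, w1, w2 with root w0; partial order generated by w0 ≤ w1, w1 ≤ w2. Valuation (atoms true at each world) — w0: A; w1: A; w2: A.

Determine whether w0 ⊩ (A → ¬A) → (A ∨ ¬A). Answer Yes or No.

w0 ⊩ (A → ¬A) → (A ∨ ¬A) vacuously: no world accessible from w0 forces the antecedent A → ¬A.

Yes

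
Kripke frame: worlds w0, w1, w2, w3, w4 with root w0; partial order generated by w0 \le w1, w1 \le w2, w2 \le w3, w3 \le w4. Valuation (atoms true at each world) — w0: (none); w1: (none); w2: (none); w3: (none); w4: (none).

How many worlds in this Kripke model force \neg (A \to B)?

w0: does not force it — w0 \nVdash \neg (A \to B) since w0 is accessible from w0 and w0 \Vdash A \to B.
w1: does not force it.
w2: does not force it.
w3: does not force it.
w4: does not force it.
Worlds forcing the formula: { }.

0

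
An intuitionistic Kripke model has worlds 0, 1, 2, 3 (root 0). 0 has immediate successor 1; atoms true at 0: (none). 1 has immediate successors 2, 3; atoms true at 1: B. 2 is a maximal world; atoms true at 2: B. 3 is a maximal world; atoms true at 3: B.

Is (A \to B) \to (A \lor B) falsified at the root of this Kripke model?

Yes

0 \nVdash (A \to B) \to (A \lor B): already at 0 itself, 0 \Vdash A \to B but 0 \nVdash A \lor B.
0 \nVdash A \lor B: neither disjunct is forced at 0.
0 lacks atom A, so 0 \nVdash A.
So the root 0 does not force (A \to B) \to (A \lor B); the model is a countermodel.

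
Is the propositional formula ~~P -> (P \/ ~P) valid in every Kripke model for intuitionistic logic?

No

This is a variant of double-negation elimination (deriving excluded middle from double negation), which is not intuitionistically valid.
A Kripke countermodel: worlds u, v; order generated by u <= v; atoms true at each world — u:{}; v:{P}.
u ||-/- ~~P -> (P \/ ~P): already at u itself, u ||- ~~P but u ||-/- P \/ ~P.
u ||-/- P \/ ~P: neither disjunct is forced at u.
u lacks atom P, so u ||-/- P.
So the root u does not force the formula.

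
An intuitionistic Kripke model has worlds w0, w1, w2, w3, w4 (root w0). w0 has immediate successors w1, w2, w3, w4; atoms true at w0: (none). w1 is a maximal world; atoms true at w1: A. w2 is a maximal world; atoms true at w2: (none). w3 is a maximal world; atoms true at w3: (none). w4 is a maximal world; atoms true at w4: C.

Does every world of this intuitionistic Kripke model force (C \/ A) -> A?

Not every world: w0 ||-/- (C \/ A) -> A.
w0 ||-/- (C \/ A) -> A: at the accessible world w4, w4 ||- C \/ A but w4 ||-/- A.
w4 lacks atom A, so w4 ||-/- A.

No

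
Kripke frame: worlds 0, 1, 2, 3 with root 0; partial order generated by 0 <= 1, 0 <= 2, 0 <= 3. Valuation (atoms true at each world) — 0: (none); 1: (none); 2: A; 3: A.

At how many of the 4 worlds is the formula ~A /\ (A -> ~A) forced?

1

0: does not force it — 0 ||-/- ~A /\ (A -> ~A) since 0 fails ~A.
1: forces it.
2: does not force it — 2 ||-/- ~A /\ (A -> ~A) since 2 fails ~A.
3: does not force it.
Worlds forcing the formula: {1}.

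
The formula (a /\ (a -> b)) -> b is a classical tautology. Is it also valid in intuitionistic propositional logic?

This is modus ponens in implicational form, which is intuitionistically derivable.
If a world forces a and a -> b, then applying the implication at that world (which is accessible from itself) gives b.

Yes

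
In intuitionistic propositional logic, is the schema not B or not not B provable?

No

This is the weak law of excluded middle, which is not intuitionistically valid.
A Kripke countermodel: worlds u, v, w; order generated by u <= v, u <= w; atoms true at each world — u:{}; v:{B}; w:{}.
u does not force not B or not not B: neither disjunct is forced at u.
u does not force not B since v is accessible from u and v forces B.
So the root u does not force the formula.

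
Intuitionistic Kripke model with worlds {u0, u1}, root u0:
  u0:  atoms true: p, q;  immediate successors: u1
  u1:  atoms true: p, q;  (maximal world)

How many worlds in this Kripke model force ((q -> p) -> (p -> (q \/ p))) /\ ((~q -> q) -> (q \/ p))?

u0: forces it.
u1: forces it.
Worlds forcing the formula: {u0, u1}.

2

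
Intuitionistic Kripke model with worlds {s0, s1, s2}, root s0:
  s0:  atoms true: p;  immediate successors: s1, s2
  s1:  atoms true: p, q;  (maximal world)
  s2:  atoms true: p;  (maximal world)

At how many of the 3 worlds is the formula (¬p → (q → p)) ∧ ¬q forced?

s0: does not force it — s0 ⊮ (¬p → (q → p)) ∧ ¬q since s0 fails ¬q.
s1: does not force it — s1 ⊮ (¬p → (q → p)) ∧ ¬q since s1 fails ¬q.
s2: forces it.
Worlds forcing the formula: {s2}.

1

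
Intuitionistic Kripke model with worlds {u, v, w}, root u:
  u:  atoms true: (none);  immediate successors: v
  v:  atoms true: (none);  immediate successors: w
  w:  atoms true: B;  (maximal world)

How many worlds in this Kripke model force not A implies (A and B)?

u: does not force it — u does not force not A implies (A and B): already at u itself, u forces not A but u does not force A and B.
v: does not force it.
w: does not force it.
Worlds forcing the formula: { }.

0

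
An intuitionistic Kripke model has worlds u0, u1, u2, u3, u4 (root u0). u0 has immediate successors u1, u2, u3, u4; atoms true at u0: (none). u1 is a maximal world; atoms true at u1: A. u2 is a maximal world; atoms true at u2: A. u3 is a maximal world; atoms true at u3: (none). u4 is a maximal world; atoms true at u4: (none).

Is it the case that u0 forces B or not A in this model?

u0 does not force B or not A: neither disjunct is forced at u0.
u0 lacks atom B, so u0 does not force B.

No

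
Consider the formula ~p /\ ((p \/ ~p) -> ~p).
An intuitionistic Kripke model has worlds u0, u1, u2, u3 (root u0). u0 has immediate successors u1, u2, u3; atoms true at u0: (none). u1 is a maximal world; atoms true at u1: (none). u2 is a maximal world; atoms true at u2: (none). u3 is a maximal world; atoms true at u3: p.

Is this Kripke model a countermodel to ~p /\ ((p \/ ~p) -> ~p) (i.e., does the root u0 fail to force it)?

u0 ||-/- ~p /\ ((p \/ ~p) -> ~p) since u0 fails ~p.
So the root u0 does not force ~p /\ ((p \/ ~p) -> ~p); the model is a countermodel.

Yes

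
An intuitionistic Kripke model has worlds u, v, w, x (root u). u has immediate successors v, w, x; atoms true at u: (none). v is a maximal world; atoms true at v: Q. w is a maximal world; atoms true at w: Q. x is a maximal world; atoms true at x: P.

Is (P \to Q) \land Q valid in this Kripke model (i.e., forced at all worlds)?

No

Not every world: u \nVdash (P \to Q) \land Q.
u \nVdash (P \to Q) \land Q since u fails P \to Q.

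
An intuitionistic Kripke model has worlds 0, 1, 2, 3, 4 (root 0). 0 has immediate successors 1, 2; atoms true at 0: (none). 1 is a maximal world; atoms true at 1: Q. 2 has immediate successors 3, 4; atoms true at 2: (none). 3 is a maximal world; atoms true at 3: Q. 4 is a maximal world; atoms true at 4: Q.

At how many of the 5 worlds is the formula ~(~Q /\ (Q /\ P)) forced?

0: forces it.
1: forces it.
2: forces it.
3: forces it.
4: forces it.
Worlds forcing the formula: {0, 1, 2, 3, 4}.

5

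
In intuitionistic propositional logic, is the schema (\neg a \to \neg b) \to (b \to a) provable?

This is the converse of contraposition, which is not intuitionistically valid.
A Kripke countermodel: worlds 0, 1; order generated by 0 \le 1; atoms true at each world — 0:{b}; 1:{a,b}.
0 \nVdash (\neg a \to \neg b) \to (b \to a): already at 0 itself, 0 \Vdash \neg a \to \neg b but 0 \nVdash b \to a.
0 \nVdash b \to a: already at 0 itself, 0 \Vdash b but 0 \nVdash a.
0 lacks atom a, so 0 \nVdash a.
So the root 0 does not force the formula.

No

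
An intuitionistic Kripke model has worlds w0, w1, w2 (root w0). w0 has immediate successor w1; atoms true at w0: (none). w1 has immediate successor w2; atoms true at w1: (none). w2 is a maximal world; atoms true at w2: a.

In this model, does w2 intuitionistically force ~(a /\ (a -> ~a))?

Yes

w2 ||- ~(a /\ (a -> ~a)): no world accessible from w2 forces a /\ (a -> ~a).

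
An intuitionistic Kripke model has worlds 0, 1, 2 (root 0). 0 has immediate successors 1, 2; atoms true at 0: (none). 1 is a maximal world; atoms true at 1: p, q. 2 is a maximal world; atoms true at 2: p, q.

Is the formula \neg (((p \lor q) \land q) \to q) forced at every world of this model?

No

Not every world: 0 \nVdash \neg (((p \lor q) \land q) \to q).
0 \nVdash \neg (((p \lor q) \land q) \to q) since 0 is accessible from 0 and 0 \Vdash ((p \lor q) \land q) \to q.
0 \Vdash ((p \lor q) \land q) \to q: every world accessible from 0 that forces (p \lor q) \land q (namely 1, 2) also forces q.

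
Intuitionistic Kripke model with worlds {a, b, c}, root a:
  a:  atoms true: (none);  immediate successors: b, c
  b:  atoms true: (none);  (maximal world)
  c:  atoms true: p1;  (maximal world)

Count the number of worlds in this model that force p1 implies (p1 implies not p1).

a: does not force it — a does not force p1 implies (p1 implies not p1): at the accessible world c, c forces p1 but c does not force p1 implies not p1.
b: forces it.
c: does not force it.
Worlds forcing the formula: {b}.

1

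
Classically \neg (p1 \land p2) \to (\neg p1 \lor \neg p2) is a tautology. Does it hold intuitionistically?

This is the constructively invalid direction of De Morgan's law for conjunction, which is not intuitionistically valid.
A Kripke countermodel: worlds 0, 1, 2; order generated by 0 \le 1, 0 \le 2; atoms true at each world — 0:{}; 1:{p1}; 2:{p2}.
0 \nVdash \neg (p1 \land p2) \to (\neg p1 \lor \neg p2): already at 0 itself, 0 \Vdash \neg (p1 \land p2) but 0 \nVdash \neg p1 \lor \neg p2.
0 \nVdash \neg p1 \lor \neg p2: neither disjunct is forced at 0.
0 \nVdash \neg p1 since 1 is accessible from 0 and 1 \Vdash p1.
So the root 0 does not force the formula.

No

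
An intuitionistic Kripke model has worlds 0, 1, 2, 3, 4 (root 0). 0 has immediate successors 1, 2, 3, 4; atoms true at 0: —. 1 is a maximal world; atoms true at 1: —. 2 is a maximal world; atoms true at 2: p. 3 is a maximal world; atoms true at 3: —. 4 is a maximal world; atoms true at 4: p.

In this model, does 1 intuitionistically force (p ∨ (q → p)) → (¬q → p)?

1 ⊮ (p ∨ (q → p)) → (¬q → p): already at 1 itself, 1 ⊩ p ∨ (q → p) but 1 ⊮ ¬q → p.
1 ⊮ ¬q → p: already at 1 itself, 1 ⊩ ¬q but 1 ⊮ p.
1 lacks atom p, so 1 ⊮ p.

No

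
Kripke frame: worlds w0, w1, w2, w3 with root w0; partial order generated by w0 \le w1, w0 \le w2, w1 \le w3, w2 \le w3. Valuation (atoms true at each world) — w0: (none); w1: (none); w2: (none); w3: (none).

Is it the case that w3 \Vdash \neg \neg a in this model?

w3 \nVdash \neg \neg a since w3 is accessible from w3 and w3 \Vdash \neg a.
w3 \Vdash \neg a: no world accessible from w3 forces a.

No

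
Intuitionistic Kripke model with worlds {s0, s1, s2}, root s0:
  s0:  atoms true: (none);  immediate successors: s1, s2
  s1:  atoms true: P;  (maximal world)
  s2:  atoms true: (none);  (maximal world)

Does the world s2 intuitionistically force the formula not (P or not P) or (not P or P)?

Yes

s2 forces not (P or not P) or (not P or P) via the disjunct not P or P.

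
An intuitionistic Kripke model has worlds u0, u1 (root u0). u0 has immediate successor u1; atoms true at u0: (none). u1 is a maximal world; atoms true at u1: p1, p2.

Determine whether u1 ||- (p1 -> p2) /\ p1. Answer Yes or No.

Yes

u1 ||- (p1 -> p2) /\ p1 since u1 forces both conjuncts.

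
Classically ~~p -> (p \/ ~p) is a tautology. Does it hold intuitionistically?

No

This is a variant of double-negation elimination (deriving excluded middle from double negation), which is not intuitionistically valid.
A Kripke countermodel: worlds s0, s1; order generated by s0 <= s1; atoms true at each world — s0:{}; s1:{p}.
s0 ||-/- ~~p -> (p \/ ~p): already at s0 itself, s0 ||- ~~p but s0 ||-/- p \/ ~p.
s0 ||-/- p \/ ~p: neither disjunct is forced at s0.
s0 lacks atom p, so s0 ||-/- p.
So the root s0 does not force the formula.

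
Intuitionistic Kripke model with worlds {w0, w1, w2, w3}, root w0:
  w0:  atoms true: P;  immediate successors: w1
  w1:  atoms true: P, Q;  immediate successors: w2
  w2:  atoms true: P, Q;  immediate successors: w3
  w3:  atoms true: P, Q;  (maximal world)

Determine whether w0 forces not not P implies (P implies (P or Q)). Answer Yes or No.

Yes

w0 forces not not P implies (P implies (P or Q)): every world accessible from w0 that forces not not P (namely w0, w1, w2, w3) also forces P implies (P or Q).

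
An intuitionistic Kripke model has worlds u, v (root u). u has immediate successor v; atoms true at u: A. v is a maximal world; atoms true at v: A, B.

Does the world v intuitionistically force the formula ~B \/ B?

Yes

v ||- ~B \/ B via the disjunct B.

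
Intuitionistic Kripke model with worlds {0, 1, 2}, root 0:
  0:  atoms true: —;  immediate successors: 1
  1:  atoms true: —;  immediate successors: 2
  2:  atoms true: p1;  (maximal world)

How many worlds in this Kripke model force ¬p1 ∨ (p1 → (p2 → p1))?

3

0: forces it.
1: forces it.
2: forces it.
Worlds forcing the formula: {0, 1, 2}.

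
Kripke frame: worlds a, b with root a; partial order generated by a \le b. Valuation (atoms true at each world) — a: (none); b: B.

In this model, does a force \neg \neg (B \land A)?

No

a \nVdash \neg \neg (B \land A) since a is accessible from a and a \Vdash \neg (B \land A).
a \Vdash \neg (B \land A): no world accessible from a forces B \land A.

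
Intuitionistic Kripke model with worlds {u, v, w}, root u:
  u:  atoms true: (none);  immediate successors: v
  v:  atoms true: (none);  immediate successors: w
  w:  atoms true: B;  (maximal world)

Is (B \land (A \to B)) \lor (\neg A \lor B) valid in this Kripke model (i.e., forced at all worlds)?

u \Vdash (B \land (A \to B)) \lor (\neg A \lor B) via the disjunct \neg A \lor B.
Since the root u forces (B \land (A \to B)) \lor (\neg A \lor B) and forcing is persistent (monotone upward), every world forces it.

Yes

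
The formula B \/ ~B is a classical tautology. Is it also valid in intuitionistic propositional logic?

No

This is the law of excluded middle, which is not intuitionistically valid.
A Kripke countermodel: worlds w0, w1; order generated by w0 <= w1; atoms true at each world — w0:{}; w1:{B}.
w0 ||-/- B \/ ~B: neither disjunct is forced at w0.
w0 lacks atom B, so w0 ||-/- B.
So the root w0 does not force the formula.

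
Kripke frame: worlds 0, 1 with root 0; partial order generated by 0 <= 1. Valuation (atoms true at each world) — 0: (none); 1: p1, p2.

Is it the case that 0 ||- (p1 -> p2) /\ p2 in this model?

0 ||-/- (p1 -> p2) /\ p2 since 0 fails p2.

No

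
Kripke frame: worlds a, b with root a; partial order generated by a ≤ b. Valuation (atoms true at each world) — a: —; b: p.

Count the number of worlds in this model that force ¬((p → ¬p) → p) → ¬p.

2

a: forces it.
b: forces it.
Worlds forcing the formula: {a, b}.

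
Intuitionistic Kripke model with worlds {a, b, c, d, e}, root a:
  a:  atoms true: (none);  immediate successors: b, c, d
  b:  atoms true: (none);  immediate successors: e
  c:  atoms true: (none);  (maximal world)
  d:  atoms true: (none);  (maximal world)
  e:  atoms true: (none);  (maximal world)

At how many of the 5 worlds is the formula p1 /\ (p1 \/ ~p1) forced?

a: does not force it — a ||-/- p1 /\ (p1 \/ ~p1) since a fails p1.
b: does not force it — b ||-/- p1 /\ (p1 \/ ~p1) since b fails p1.
c: does not force it.
d: does not force it.
e: does not force it.
Worlds forcing the formula: { }.

0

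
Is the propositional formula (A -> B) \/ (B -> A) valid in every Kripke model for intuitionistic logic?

This is the Gödel–Dummett linearity axiom, which is not intuitionistically valid.
A Kripke countermodel: worlds a, b, c; order generated by a <= b, a <= c; atoms true at each world — a:{}; b:{A}; c:{B}.
a ||-/- (A -> B) \/ (B -> A): neither disjunct is forced at a.
a ||-/- A -> B: at the accessible world b, b ||- A but b ||-/- B.
b lacks atom B, so b ||-/- B.
So the root a does not force the formula.

No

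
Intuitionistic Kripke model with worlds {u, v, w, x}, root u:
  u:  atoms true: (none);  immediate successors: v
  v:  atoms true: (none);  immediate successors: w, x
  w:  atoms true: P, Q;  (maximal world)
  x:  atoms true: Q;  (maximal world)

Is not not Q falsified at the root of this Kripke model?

u forces not not Q: no world accessible from u forces not Q.
So the root u forces not not Q; the model is not a countermodel.

No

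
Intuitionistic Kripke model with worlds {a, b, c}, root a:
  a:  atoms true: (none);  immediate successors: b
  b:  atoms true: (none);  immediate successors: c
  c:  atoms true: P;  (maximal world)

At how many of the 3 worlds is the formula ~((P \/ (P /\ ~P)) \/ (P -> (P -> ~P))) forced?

a: does not force it — a ||-/- ~((P \/ (P /\ ~P)) \/ (P -> (P -> ~P))) since c is accessible from a and c ||- (P \/ (P /\ ~P)) \/ (P -> (P -> ~P)).
b: does not force it — b ||-/- ~((P \/ (P /\ ~P)) \/ (P -> (P -> ~P))) since c is accessible from b and c ||- (P \/ (P /\ ~P)) \/ (P -> (P -> ~P)).
c: does not force it — c ||-/- ~((P \/ (P /\ ~P)) \/ (P -> (P -> ~P))) since c is accessible from c and c ||- (P \/ (P /\ ~P)) \/ (P -> (P -> ~P)).
Worlds forcing the formula: { }.

0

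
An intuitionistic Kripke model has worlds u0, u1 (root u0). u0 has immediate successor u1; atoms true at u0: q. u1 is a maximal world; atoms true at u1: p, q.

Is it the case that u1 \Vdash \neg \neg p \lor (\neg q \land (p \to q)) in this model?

Yes

u1 \Vdash \neg \neg p \lor (\neg q \land (p \to q)) via the disjunct \neg \neg p.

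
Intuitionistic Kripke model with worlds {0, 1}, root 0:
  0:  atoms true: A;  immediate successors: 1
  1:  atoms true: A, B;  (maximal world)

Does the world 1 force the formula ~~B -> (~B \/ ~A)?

1 ||-/- ~~B -> (~B \/ ~A): already at 1 itself, 1 ||- ~~B but 1 ||-/- ~B \/ ~A.
1 ||-/- ~B \/ ~A: neither disjunct is forced at 1.
1 ||-/- ~B since 1 is accessible from 1 and 1 ||- B.

No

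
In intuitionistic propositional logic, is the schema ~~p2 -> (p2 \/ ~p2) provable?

This is a variant of double-negation elimination (deriving excluded middle from double negation), which is not intuitionistically valid.
A Kripke countermodel: worlds w0, w1; order generated by w0 <= w1; atoms true at each world — w0:{}; w1:{p2}.
w0 ||-/- ~~p2 -> (p2 \/ ~p2): already at w0 itself, w0 ||- ~~p2 but w0 ||-/- p2 \/ ~p2.
w0 ||-/- p2 \/ ~p2: neither disjunct is forced at w0.
w0 lacks atom p2, so w0 ||-/- p2.
So the root w0 does not force the formula.

No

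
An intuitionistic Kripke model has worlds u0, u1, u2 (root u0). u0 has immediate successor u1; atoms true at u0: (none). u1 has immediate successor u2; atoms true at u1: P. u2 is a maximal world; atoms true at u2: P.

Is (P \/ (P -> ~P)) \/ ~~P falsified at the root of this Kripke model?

u0 ||- (P \/ (P -> ~P)) \/ ~~P via the disjunct ~~P.
So the root u0 forces (P \/ (P -> ~P)) \/ ~~P; the model is not a countermodel.

No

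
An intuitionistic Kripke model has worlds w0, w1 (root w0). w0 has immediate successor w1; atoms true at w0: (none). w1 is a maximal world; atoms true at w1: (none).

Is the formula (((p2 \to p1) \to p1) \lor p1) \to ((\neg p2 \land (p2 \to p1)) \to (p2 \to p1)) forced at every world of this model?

Yes

w0 \Vdash (((p2 \to p1) \to p1) \lor p1) \to ((\neg p2 \land (p2 \to p1)) \to (p2 \to p1)) vacuously: no world accessible from w0 forces the antecedent ((p2 \to p1) \to p1) \lor p1.
Since the root w0 forces (((p2 \to p1) \to p1) \lor p1) \to ((\neg p2 \land (p2 \to p1)) \to (p2 \to p1)) and forcing is persistent (monotone upward), every world forces it.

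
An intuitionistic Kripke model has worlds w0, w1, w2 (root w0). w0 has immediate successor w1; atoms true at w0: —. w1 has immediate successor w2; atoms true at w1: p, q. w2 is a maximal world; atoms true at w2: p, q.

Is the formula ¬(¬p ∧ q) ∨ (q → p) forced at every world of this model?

w0 ⊩ ¬(¬p ∧ q) ∨ (q → p) via the disjunct ¬(¬p ∧ q).
Since the root w0 forces ¬(¬p ∧ q) ∨ (q → p) and forcing is persistent (monotone upward), every world forces it.

Yes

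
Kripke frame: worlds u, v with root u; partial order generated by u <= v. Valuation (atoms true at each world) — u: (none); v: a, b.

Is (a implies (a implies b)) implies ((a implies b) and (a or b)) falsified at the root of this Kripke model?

Yes

u does not force (a implies (a implies b)) implies ((a implies b) and (a or b)): already at u itself, u forces a implies (a implies b) but u does not force (a implies b) and (a or b).
u does not force (a implies b) and (a or b) since u fails a or b.
So the root u does not force (a implies (a implies b)) implies ((a implies b) and (a or b)); the model is a countermodel.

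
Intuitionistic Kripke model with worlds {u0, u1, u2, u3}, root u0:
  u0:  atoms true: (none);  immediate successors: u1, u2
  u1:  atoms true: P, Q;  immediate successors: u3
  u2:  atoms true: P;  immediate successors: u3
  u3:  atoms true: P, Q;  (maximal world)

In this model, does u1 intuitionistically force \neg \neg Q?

Yes

u1 \Vdash \neg \neg Q: no world accessible from u1 forces \neg Q.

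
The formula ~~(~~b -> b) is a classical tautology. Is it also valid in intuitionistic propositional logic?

Yes

This is the double negation of double-negation elimination, which is intuitionistically derivable.
By Glivenko's theorem the double negation of any classical propositional tautology is intuitionistically provable; ~~b -> b is classically a tautology.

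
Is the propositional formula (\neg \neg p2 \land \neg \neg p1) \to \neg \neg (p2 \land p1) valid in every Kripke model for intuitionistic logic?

Yes

This is the distribution of double negation over conjunction, which is intuitionistically derivable.
Assume \neg \neg p2, \neg \neg p1, and \neg (p2 \land p1). From p2 we'd get \neg p1 (since p2 \land p1 is refuted), contradicting \neg \neg p1; so \neg p2, contradicting \neg \neg p2.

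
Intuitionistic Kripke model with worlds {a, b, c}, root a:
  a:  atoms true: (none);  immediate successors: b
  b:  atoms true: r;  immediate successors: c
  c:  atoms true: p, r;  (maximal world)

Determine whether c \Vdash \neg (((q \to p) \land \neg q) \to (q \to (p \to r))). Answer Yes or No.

c \nVdash \neg (((q \to p) \land \neg q) \to (q \to (p \to r))) since c is accessible from c and c \Vdash ((q \to p) \land \neg q) \to (q \to (p \to r)).
c \Vdash ((q \to p) \land \neg q) \to (q \to (p \to r)): every world accessible from c that forces (q \to p) \land \neg q (namely c) also forces q \to (p \to r).

No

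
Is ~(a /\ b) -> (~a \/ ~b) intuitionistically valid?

This is the constructively invalid direction of De Morgan's law for conjunction, which is not intuitionistically valid.
A Kripke countermodel: worlds u, v, w; order generated by u <= v, u <= w; atoms true at each world — u:{}; v:{a}; w:{b}.
u ||-/- ~(a /\ b) -> (~a \/ ~b): already at u itself, u ||- ~(a /\ b) but u ||-/- ~a \/ ~b.
u ||-/- ~a \/ ~b: neither disjunct is forced at u.
u ||-/- ~a since v is accessible from u and v ||- a.
So the root u does not force the formula.

No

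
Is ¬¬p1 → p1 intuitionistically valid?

No

This is double-negation elimination, which is not intuitionistically valid.
A Kripke countermodel: worlds a, b; order generated by a ≤ b; atoms true at each world — a:{}; b:{p1}.
a ⊮ ¬¬p1 → p1: already at a itself, a ⊩ ¬¬p1 but a ⊮ p1.
a lacks atom p1, so a ⊮ p1.
So the root a does not force the formula.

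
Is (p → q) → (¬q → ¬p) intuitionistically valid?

Yes

This is the forward direction of contraposition, which is intuitionistically derivable.
Assume p → q and ¬q. If p held then q would follow, contradicting ¬q; so ¬p.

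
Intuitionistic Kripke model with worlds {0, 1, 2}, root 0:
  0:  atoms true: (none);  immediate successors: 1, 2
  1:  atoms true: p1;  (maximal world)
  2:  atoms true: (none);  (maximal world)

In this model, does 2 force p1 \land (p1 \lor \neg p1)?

2 \nVdash p1 \land (p1 \lor \neg p1) since 2 fails p1.

No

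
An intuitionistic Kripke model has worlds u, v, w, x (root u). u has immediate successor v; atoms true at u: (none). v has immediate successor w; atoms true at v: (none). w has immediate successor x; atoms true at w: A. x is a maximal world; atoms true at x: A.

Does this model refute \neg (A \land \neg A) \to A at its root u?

u \nVdash \neg (A \land \neg A) \to A: already at u itself, u \Vdash \neg (A \land \neg A) but u \nVdash A.
u lacks atom A, so u \nVdash A.
So the root u does not force \neg (A \land \neg A) \to A; the model is a countermodel.

Yes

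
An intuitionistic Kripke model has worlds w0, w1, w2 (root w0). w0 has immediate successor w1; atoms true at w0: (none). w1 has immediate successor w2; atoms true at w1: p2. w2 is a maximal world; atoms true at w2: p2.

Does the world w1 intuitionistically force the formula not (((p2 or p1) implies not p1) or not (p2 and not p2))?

w1 does not force not (((p2 or p1) implies not p1) or not (p2 and not p2)) since w1 is accessible from w1 and w1 forces ((p2 or p1) implies not p1) or not (p2 and not p2).
w1 forces ((p2 or p1) implies not p1) or not (p2 and not p2) via the disjunct (p2 or p1) implies not p1.

No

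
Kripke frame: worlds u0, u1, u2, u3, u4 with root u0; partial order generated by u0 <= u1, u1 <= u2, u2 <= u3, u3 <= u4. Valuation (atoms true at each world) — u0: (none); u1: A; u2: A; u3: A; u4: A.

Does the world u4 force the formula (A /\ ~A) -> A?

Yes

u4 ||- (A /\ ~A) -> A vacuously: no world accessible from u4 forces the antecedent A /\ ~A.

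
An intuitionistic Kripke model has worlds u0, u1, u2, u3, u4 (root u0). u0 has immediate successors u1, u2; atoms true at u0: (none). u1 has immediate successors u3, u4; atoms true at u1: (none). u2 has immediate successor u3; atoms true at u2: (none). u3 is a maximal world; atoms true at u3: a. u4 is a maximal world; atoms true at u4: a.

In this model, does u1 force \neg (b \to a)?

u1 \nVdash \neg (b \to a) since u1 is accessible from u1 and u1 \Vdash b \to a.
u1 \Vdash b \to a vacuously: no world accessible from u1 forces the antecedent b.

No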